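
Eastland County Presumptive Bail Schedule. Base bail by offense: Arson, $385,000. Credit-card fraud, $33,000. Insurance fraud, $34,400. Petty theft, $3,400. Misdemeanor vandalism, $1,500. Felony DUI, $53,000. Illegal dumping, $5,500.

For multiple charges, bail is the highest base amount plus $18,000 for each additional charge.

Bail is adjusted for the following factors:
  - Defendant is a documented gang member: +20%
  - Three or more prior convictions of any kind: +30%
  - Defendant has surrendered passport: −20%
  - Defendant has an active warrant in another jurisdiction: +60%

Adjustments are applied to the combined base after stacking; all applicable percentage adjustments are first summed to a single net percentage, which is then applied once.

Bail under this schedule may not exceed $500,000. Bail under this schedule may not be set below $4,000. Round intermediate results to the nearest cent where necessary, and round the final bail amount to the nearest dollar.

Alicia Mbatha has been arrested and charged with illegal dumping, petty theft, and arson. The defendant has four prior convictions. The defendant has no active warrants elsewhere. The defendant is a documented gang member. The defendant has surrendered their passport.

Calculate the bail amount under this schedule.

Base amounts from the schedule: illegal dumping $5,500; petty theft $3,400; arson $385,000.
Stacking rule: highest base plus $18,000 per additional charge. Highest is arson at $385,000; 2 additional charges → +$36,000. Combined base = $421,000.
Net percentage adjustment: +20% +30% −20% = +30%. $421,000 × 1.3 = $547,300.
Result $547,300 exceeds the maximum of $500,000; bail is capped at $500,000.
$500,000 is at or above the $4,000 minimum.

$500,000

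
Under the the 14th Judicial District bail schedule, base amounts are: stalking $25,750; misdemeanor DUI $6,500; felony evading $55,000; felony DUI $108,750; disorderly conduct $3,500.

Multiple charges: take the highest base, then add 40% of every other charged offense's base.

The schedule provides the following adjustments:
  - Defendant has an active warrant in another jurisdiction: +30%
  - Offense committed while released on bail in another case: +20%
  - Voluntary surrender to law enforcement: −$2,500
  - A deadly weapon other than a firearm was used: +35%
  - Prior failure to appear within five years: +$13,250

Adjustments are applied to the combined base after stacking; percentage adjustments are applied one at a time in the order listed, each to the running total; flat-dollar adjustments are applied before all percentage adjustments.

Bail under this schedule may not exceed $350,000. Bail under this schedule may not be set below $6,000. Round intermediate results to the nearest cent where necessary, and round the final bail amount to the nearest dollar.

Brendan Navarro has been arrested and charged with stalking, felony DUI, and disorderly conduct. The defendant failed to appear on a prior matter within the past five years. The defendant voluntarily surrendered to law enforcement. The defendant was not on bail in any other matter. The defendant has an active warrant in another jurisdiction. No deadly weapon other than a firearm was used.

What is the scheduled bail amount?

$170,560

Base amounts from the schedule: stalking $25,750; felony DUI $108,750; disorderly conduct $3,500.
Stacking rule: highest base plus 40% of each additional charge. Highest is felony DUI at $108,750. Additional: $25,750 × 40% = $10,300; $3,500 × 40% = $1,400. Combined base = $108,750 + $11,700 = $120,450.
Voluntary surrender to law enforcement (−$2,500 flat): $120,450 − $2,500 = $117,950.
Prior failure to appear within five years (+$13,250 flat): $117,950 + $13,250 = $131,200.
Defendant has an active warrant in another jurisdiction (+30%): $131,200 × 1.3 = $170,560.
$170,560 is within the $350,000 maximum.
$170,560 is at or above the $6,000 minimum.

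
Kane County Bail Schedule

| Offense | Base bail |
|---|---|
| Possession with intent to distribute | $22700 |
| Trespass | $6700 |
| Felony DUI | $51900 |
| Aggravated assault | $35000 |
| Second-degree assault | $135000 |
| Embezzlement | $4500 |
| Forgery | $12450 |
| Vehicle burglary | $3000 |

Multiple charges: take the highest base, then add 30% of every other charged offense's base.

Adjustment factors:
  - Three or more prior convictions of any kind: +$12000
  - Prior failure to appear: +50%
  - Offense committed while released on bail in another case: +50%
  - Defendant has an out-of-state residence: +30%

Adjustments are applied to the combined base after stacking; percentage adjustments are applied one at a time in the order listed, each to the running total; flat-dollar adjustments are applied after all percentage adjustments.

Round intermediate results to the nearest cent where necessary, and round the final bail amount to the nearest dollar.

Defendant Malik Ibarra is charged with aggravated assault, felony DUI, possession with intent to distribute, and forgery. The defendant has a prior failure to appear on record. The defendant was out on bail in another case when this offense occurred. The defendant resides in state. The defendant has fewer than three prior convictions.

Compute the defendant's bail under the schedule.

Base amounts from the schedule: aggravated assault $35000; felony DUI $51900; possession with intent to distribute $22700; forgery $12450.
Stacking rule: highest base plus 30% of each additional charge. Highest is felony DUI at $51900. Additional: $35000 × 30% = $10500; $22700 × 30% = $6810; $12450 × 30% = $3735. Combined base = $51900 + $21045 = $72945.
Prior failure to appear (+50%): $72945 × 1.5 = $109417.50.
Offense committed while released on bail in another case (+50%): $109417.50 × 1.5 = $164126.25.
Rounded to the nearest dollar: $164126.

$164126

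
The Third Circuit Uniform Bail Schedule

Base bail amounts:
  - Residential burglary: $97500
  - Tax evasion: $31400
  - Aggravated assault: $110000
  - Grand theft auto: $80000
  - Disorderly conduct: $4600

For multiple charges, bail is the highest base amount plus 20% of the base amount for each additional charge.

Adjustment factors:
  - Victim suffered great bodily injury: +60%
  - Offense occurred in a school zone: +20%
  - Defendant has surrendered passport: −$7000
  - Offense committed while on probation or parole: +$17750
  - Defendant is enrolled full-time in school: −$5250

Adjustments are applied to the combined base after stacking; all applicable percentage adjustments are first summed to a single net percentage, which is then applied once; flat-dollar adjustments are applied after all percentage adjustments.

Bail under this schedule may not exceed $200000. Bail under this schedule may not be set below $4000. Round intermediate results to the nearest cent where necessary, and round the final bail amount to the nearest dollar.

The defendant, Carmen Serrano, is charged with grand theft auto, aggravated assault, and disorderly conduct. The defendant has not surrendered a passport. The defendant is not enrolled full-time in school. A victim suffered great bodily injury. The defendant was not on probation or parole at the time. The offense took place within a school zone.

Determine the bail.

$200000

Base amounts from the schedule: grand theft auto $80000; aggravated assault $110000; disorderly conduct $4600.
Stacking rule: highest base plus 20% of each additional charge. Highest is aggravated assault at $110000. Additional: $80000 × 20% = $16000; $4600 × 20% = $920. Combined base = $110000 + $16920 = $126920.
Net percentage adjustment: +60% +20% = +80%. $126920 × 1.8 = $228456.
Result $228456 exceeds the maximum of $200000; bail is capped at $200000.
$200000 is at or above the $4000 minimum.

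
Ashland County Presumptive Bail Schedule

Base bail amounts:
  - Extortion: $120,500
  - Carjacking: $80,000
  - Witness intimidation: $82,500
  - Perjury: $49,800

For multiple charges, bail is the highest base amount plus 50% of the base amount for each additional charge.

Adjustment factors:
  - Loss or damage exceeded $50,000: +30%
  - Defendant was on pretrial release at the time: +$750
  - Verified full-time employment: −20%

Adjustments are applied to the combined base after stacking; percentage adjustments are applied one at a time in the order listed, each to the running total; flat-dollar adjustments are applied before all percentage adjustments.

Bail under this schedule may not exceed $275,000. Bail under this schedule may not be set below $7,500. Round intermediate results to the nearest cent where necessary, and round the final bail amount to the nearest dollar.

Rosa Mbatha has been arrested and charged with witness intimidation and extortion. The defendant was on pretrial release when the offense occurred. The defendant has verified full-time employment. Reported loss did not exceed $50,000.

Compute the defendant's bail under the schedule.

$130,000

Base amounts from the schedule: witness intimidation $82,500; extortion $120,500.
Stacking rule: highest base plus 50% of each additional charge. Highest is extortion at $120,500. Additional: $82,500 × 50% = $41,250. Combined base = $120,500 + $41,250 = $161,750.
Defendant was on pretrial release at the time (+$750 flat): $161,750 + $750 = $162,500.
Verified full-time employment (−20%): $162,500 × 0.8 = $130,000.
$130,000 is within the $275,000 maximum.
$130,000 is at or above the $7,500 minimum.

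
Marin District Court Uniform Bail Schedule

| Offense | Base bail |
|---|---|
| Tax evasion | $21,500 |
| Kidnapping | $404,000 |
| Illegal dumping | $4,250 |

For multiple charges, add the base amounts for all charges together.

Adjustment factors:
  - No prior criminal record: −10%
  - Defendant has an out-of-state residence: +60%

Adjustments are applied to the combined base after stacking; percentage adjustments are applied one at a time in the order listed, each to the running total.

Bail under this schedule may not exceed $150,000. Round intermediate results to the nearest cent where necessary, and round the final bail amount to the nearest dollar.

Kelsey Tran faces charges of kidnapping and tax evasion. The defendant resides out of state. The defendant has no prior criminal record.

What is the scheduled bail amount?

$150,000

Base amounts from the schedule: kidnapping $404,000; tax evasion $21,500.
Stacking rule: sum of all bases. $404,000 + $21,500 = $425,500.
No prior criminal record (−10%): $425,500 × 0.9 = $382,950.
Defendant has an out-of-state residence (+60%): $382,950 × 1.6 = $612,720.
Result $612,720 exceeds the maximum of $150,000; bail is capped at $150,000.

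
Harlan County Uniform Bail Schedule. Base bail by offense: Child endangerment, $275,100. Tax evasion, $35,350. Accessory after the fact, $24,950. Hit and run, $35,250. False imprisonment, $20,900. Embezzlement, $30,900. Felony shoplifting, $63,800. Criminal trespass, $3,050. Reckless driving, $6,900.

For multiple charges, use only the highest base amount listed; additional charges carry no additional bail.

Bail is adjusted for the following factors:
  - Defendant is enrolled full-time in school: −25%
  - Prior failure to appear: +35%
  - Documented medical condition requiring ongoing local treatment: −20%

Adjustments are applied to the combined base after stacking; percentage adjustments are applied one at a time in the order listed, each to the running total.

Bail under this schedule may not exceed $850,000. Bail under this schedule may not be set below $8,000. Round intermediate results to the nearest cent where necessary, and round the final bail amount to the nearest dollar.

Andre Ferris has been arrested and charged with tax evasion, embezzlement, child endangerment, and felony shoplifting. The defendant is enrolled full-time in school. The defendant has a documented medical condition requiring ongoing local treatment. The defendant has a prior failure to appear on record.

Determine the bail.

$222,831

Base amounts from the schedule: tax evasion $35,350; embezzlement $30,900; child endangerment $275,100; felony shoplifting $63,800.
Stacking rule: use the highest base only. Highest is child endangerment at $275,100. Combined base = $275,100.
Defendant is enrolled full-time in school (−25%): $275,100 × 0.75 = $206,325.
Prior failure to appear (+35%): $206,325 × 1.35 = $278,538.75.
Documented medical condition requiring ongoing local treatment (−20%): $278,538.75 × 0.8 = $222,831.
$222,831 is within the $850,000 maximum.
$222,831 is at or above the $8,000 minimum.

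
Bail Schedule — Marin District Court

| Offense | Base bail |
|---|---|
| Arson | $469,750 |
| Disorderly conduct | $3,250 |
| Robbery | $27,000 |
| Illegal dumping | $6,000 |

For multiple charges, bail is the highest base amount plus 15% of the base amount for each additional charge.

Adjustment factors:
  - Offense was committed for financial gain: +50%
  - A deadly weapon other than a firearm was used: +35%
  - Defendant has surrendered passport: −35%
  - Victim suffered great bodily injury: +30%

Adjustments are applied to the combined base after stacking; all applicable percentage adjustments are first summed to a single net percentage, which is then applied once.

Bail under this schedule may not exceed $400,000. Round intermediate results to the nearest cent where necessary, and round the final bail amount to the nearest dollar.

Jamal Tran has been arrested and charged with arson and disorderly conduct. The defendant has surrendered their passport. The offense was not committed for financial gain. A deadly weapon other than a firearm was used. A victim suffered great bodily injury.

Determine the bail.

Base amounts from the schedule: arson $469,750; disorderly conduct $3,250.
Stacking rule: highest base plus 15% of each additional charge. Highest is arson at $469,750. Additional: $3,250 × 15% = $487.50. Combined base = $469,750 + $487.50 = $470,237.50.
Net percentage adjustment: +35% −35% +30% = +30%. $470,237.50 × 1.3 = $611,308.75.
Result $611,308.75 exceeds the maximum of $400,000; bail is capped at $400,000.

$400,000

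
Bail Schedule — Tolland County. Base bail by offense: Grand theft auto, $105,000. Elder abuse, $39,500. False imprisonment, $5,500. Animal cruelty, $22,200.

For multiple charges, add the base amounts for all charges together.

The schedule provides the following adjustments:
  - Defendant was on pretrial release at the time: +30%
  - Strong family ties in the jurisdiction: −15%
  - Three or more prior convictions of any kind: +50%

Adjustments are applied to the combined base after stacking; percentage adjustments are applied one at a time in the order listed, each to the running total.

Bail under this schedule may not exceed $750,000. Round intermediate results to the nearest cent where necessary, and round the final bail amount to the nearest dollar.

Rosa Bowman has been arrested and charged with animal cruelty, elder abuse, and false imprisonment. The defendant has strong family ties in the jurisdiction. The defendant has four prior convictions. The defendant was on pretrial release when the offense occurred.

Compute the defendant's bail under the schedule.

Base amounts from the schedule: animal cruelty $22,200; elder abuse $39,500; false imprisonment $5,500.
Stacking rule: sum of all bases. $22,200 + $39,500 + $5,500 = $67,200.
Defendant was on pretrial release at the time (+30%): $67,200 × 1.3 = $87,360.
Strong family ties in the jurisdiction (−15%): $87,360 × 0.85 = $74,256.
Three or more prior convictions of any kind (+50%): $74,256 × 1.5 = $111,384.
$111,384 is within the $750,000 maximum.

$111,384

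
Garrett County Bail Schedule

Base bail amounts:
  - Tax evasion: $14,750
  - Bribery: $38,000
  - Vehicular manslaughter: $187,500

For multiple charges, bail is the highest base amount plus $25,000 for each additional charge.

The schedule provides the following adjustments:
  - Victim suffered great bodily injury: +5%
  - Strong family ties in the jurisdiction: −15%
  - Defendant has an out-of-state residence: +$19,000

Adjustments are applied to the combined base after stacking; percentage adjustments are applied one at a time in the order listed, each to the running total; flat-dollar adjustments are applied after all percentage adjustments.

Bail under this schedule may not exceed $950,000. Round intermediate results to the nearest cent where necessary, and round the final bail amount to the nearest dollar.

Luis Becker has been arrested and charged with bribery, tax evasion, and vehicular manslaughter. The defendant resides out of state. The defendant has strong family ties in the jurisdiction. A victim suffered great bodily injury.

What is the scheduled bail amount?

$230,969

Base amounts from the schedule: bribery $38,000; tax evasion $14,750; vehicular manslaughter $187,500.
Stacking rule: highest base plus $25,000 per additional charge. Highest is vehicular manslaughter at $187,500; 2 additional charges → +$50,000. Combined base = $237,500.
Victim suffered great bodily injury (+5%): $237,500 × 1.05 = $249,375.
Strong family ties in the jurisdiction (−15%): $249,375 × 0.85 = $211,968.75.
Defendant has an out-of-state residence (+$19,000 flat): $211,968.75 + $19,000 = $230,968.75.
$230,968.75 is within the $950,000 maximum.
Rounded to the nearest dollar: $230,969.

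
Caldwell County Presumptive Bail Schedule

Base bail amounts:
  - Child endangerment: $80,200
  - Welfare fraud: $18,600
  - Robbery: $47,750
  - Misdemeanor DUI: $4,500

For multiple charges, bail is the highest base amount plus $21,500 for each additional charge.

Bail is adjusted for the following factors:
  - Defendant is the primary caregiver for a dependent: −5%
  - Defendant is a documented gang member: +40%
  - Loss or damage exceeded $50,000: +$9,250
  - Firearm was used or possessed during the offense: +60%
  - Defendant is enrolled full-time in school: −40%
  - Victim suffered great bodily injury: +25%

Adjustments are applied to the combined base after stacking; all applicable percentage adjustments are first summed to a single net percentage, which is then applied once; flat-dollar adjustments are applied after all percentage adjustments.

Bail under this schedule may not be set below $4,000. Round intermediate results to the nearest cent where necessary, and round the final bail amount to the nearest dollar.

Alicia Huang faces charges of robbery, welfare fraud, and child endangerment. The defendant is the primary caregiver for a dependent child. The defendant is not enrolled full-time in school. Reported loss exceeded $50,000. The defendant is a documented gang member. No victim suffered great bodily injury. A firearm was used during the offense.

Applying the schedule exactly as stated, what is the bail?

Base amounts from the schedule: robbery $47,750; welfare fraud $18,600; child endangerment $80,200.
Stacking rule: highest base plus $21,500 per additional charge. Highest is child endangerment at $80,200; 2 additional charges → +$43,000. Combined base = $123,200.
Net percentage adjustment: −5% +40% +60% = +95%. $123,200 × 1.95 = $240,240.
Loss or damage exceeded $50,000 (+$9,250 flat): $240,240 + $9,250 = $249,490.
$249,490 is at or above the $4,000 minimum.

$249,490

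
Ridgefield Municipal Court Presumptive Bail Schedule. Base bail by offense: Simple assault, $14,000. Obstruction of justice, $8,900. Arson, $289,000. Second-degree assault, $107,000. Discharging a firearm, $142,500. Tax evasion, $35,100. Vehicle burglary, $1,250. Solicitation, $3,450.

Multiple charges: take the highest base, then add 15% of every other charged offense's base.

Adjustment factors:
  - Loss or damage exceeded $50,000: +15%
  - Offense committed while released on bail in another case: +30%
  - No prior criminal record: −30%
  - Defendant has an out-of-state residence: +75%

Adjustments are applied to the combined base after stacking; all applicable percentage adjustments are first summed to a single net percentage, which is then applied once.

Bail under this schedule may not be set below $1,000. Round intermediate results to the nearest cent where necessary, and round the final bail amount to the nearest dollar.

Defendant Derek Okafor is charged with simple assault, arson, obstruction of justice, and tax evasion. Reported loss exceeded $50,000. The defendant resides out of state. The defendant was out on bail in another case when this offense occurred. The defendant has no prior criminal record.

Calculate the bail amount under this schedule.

Base amounts from the schedule: simple assault $14,000; arson $289,000; obstruction of justice $8,900; tax evasion $35,100.
Stacking rule: highest base plus 15% of each additional charge. Highest is arson at $289,000. Additional: $14,000 × 15% = $2,100; $8,900 × 15% = $1,335; $35,100 × 15% = $5,265. Combined base = $289,000 + $8,700 = $297,700.
Net percentage adjustment: +15% +30% −30% +75% = +90%. $297,700 × 1.9 = $565,630.
$565,630 is at or above the $1,000 minimum.

$565,630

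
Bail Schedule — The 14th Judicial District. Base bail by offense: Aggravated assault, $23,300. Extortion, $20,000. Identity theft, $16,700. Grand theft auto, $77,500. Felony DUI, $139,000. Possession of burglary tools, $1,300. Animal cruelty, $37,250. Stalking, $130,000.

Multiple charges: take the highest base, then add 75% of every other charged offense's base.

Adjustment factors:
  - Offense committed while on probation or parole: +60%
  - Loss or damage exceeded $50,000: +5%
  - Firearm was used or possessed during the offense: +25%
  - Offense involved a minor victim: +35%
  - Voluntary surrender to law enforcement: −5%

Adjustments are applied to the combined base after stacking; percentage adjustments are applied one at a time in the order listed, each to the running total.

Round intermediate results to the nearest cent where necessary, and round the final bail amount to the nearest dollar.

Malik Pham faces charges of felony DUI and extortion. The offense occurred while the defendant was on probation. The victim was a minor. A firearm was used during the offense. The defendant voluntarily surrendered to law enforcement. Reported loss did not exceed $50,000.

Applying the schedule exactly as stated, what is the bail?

Base amounts from the schedule: felony DUI $139,000; extortion $20,000.
Stacking rule: highest base plus 75% of each additional charge. Highest is felony DUI at $139,000. Additional: $20,000 × 75% = $15,000. Combined base = $139,000 + $15,000 = $154,000.
Offense committed while on probation or parole (+60%): $154,000 × 1.6 = $246,400.
Firearm was used or possessed during the offense (+25%): $246,400 × 1.25 = $308,000.
Offense involved a minor victim (+35%): $308,000 × 1.35 = $415,800.
Voluntary surrender to law enforcement (−5%): $415,800 × 0.95 = $395,010.

$395,010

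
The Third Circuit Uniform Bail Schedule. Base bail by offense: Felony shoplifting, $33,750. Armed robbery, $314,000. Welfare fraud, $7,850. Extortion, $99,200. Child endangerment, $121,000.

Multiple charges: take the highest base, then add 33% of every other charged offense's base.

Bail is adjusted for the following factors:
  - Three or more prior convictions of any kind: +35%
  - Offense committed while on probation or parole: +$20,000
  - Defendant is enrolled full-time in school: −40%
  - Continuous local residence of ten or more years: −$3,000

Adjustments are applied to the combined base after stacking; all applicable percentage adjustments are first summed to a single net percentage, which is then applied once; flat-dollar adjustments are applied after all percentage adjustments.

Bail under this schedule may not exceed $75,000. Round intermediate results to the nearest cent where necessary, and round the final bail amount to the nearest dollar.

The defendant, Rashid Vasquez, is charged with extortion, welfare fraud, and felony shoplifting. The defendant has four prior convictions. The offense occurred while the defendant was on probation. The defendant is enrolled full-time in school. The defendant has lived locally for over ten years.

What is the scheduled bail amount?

Base amounts from the schedule: extortion $99,200; welfare fraud $7,850; felony shoplifting $33,750.
Stacking rule: highest base plus 33% of each additional charge. Highest is extortion at $99,200. Additional: $7,850 × 33% = $2,590.50; $33,750 × 33% = $11,137.50. Combined base = $99,200 + $13,728 = $112,928.
Net percentage adjustment: +35% −40% = −5%. $112,928 × 0.95 = $107,281.60.
Offense committed while on probation or parole (+$20,000 flat): $107,281.60 + $20,000 = $127,281.60.
Continuous local residence of ten or more years (−$3,000 flat): $127,281.60 − $3,000 = $124,281.60.
Result $124,281.60 exceeds the maximum of $75,000; bail is capped at $75,000.

$75,000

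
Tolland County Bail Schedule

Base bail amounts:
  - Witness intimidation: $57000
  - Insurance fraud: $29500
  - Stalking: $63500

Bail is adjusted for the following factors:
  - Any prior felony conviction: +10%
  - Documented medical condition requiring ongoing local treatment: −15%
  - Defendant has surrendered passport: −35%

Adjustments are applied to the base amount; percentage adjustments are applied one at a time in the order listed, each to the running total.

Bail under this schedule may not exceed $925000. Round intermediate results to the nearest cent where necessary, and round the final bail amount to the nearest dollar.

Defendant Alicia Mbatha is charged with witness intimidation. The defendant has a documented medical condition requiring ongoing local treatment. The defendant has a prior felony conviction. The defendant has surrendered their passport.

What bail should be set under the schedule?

Base amounts from the schedule: witness intimidation $57000.
Single charge. Combined base = $57000.
Any prior felony conviction (+10%): $57000 × 1.1 = $62700.
Documented medical condition requiring ongoing local treatment (−15%): $62700 × 0.85 = $53295.
Defendant has surrendered passport (−35%): $53295 × 0.65 = $34641.75.
$34641.75 is within the $925000 maximum.
Rounded to the nearest dollar: $34642.

$34642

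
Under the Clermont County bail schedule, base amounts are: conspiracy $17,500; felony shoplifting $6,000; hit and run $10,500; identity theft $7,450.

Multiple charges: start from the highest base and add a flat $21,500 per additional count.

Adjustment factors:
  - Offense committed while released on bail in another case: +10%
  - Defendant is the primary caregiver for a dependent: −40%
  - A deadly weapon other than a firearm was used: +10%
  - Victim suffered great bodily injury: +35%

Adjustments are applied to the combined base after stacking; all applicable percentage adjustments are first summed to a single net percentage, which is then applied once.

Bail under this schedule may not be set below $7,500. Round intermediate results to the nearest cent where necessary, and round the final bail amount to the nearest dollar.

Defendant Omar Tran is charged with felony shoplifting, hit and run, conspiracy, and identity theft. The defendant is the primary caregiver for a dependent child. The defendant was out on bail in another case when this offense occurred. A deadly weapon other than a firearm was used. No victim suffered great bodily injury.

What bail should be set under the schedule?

$65,600

Base amounts from the schedule: felony shoplifting $6,000; hit and run $10,500; conspiracy $17,500; identity theft $7,450.
Stacking rule: highest base plus $21,500 per additional charge. Highest is conspiracy at $17,500; 3 additional charges → +$64,500. Combined base = $82,000.
Net percentage adjustment: +10% −40% +10% = −20%. $82,000 × 0.8 = $65,600.
$65,600 is at or above the $7,500 minimum.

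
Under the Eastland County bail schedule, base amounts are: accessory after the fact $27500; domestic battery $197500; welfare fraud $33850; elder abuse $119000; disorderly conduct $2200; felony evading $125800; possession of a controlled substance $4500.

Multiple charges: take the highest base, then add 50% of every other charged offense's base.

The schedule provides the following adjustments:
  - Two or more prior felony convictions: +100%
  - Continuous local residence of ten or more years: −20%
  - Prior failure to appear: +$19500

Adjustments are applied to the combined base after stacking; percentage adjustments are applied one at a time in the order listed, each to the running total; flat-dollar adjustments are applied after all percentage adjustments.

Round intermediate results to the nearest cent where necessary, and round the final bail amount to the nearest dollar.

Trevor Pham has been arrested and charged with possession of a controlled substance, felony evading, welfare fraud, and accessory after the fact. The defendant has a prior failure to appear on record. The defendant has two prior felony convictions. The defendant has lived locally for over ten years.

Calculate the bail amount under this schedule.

Base amounts from the schedule: possession of a controlled substance $4500; felony evading $125800; welfare fraud $33850; accessory after the fact $27500.
Stacking rule: highest base plus 50% of each additional charge. Highest is felony evading at $125800. Additional: $4500 × 50% = $2250; $33850 × 50% = $16925; $27500 × 50% = $13750. Combined base = $125800 + $32925 = $158725.
Two or more prior felony convictions (+100%): $158725 × 2 = $317450.
Continuous local residence of ten or more years (−20%): $317450 × 0.8 = $253960.
Prior failure to appear (+$19500 flat): $253960 + $19500 = $273460.

$273460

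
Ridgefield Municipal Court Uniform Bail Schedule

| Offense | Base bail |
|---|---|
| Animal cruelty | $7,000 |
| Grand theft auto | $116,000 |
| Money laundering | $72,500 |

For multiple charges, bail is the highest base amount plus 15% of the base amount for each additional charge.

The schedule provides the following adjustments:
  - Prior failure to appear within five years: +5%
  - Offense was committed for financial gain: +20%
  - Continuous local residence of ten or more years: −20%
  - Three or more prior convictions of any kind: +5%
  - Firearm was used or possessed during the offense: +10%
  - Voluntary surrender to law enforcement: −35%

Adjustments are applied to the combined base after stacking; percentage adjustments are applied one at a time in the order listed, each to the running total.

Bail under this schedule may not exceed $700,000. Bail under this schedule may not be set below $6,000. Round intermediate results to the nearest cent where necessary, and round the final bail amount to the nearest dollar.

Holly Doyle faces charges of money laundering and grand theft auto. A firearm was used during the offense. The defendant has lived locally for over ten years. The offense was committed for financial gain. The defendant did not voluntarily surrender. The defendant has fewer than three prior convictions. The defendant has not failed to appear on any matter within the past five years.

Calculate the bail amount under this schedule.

$133,980

Base amounts from the schedule: money laundering $72,500; grand theft auto $116,000.
Stacking rule: highest base plus 15% of each additional charge. Highest is grand theft auto at $116,000. Additional: $72,500 × 15% = $10,875. Combined base = $116,000 + $10,875 = $126,875.
Offense was committed for financial gain (+20%): $126,875 × 1.2 = $152,250.
Continuous local residence of ten or more years (−20%): $152,250 × 0.8 = $121,800.
Firearm was used or possessed during the offense (+10%): $121,800 × 1.1 = $133,980.
$133,980 is within the $700,000 maximum.
$133,980 is at or above the $6,000 minimum.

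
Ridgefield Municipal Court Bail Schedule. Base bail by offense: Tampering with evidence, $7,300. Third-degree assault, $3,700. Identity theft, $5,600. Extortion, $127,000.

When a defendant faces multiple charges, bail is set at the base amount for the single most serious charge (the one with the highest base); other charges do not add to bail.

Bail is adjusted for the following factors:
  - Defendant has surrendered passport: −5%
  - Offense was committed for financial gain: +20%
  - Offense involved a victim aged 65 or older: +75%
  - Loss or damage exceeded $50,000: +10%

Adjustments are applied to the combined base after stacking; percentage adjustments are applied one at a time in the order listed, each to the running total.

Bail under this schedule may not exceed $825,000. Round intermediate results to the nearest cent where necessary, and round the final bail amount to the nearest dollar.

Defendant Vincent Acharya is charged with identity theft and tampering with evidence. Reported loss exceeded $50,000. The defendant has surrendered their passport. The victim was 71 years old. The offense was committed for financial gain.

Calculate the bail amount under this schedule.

$16,020

Base amounts from the schedule: identity theft $5,600; tampering with evidence $7,300.
Stacking rule: use the highest base only. Highest is tampering with evidence at $7,300. Combined base = $7,300.
Defendant has surrendered passport (−5%): $7,300 × 0.95 = $6,935.
Offense was committed for financial gain (+20%): $6,935 × 1.2 = $8,322.
Offense involved a victim aged 65 or older (+75%): $8,322 × 1.75 = $14,563.50.
Loss or damage exceeded $50,000 (+10%): $14,563.50 × 1.1 = $16,019.85.
$16,019.85 is within the $825,000 maximum.
Rounded to the nearest dollar: $16,020.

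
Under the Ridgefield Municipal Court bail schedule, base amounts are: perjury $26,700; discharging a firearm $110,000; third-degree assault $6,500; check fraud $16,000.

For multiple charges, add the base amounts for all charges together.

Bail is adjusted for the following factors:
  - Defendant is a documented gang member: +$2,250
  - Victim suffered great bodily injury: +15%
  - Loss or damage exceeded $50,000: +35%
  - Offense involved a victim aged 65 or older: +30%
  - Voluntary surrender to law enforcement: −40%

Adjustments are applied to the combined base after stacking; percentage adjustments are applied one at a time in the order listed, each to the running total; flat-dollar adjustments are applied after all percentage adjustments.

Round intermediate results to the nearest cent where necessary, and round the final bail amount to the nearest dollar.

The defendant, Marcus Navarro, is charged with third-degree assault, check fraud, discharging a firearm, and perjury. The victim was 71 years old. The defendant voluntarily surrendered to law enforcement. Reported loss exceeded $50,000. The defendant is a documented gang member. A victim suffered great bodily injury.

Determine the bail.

Base amounts from the schedule: third-degree assault $6,500; check fraud $16,000; discharging a firearm $110,000; perjury $26,700.
Stacking rule: sum of all bases. $6,500 + $16,000 + $110,000 + $26,700 = $159,200.
Victim suffered great bodily injury (+15%): $159,200 × 1.15 = $183,080.
Loss or damage exceeded $50,000 (+35%): $183,080 × 1.35 = $247,158.
Offense involved a victim aged 65 or older (+30%): $247,158 × 1.3 = $321,305.40.
Voluntary surrender to law enforcement (−40%): $321,305.40 × 0.6 = $192,783.24.
Defendant is a documented gang member (+$2,250 flat): $192,783.24 + $2,250 = $195,033.24.
Rounded to the nearest dollar: $195,033.

$195,033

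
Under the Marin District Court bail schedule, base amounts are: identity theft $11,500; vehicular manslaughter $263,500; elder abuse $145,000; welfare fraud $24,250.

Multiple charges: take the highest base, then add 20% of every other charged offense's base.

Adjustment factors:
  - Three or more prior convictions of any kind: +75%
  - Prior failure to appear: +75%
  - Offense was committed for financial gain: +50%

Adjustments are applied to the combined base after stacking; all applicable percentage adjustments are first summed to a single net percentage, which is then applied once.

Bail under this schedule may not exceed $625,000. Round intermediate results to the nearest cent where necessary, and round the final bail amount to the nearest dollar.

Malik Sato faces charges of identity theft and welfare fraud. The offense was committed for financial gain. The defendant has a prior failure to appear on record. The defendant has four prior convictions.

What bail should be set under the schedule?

$79,650

Base amounts from the schedule: identity theft $11,500; welfare fraud $24,250.
Stacking rule: highest base plus 20% of each additional charge. Highest is welfare fraud at $24,250. Additional: $11,500 × 20% = $2,300. Combined base = $24,250 + $2,300 = $26,550.
Net percentage adjustment: +75% +75% +50% = +200%. $26,550 × 3 = $79,650.
$79,650 is within the $625,000 maximum.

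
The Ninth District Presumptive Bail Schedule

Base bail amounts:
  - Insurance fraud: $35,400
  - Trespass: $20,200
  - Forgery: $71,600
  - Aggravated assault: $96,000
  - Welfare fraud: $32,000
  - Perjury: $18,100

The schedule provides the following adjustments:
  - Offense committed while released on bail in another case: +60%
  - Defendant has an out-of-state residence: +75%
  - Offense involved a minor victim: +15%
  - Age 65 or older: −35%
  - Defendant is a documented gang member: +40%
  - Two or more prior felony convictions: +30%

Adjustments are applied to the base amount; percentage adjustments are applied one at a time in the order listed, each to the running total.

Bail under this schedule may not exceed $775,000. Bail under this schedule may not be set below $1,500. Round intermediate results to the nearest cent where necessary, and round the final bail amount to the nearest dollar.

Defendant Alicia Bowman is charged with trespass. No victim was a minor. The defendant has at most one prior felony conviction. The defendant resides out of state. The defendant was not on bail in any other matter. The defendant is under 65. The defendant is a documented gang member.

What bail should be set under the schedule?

$49,490

Base amounts from the schedule: trespass $20,200.
Single charge. Combined base = $20,200.
Defendant has an out-of-state residence (+75%): $20,200 × 1.75 = $35,350.
Defendant is a documented gang member (+40%): $35,350 × 1.4 = $49,490.
$49,490 is within the $775,000 maximum.
$49,490 is at or above the $1,500 minimum.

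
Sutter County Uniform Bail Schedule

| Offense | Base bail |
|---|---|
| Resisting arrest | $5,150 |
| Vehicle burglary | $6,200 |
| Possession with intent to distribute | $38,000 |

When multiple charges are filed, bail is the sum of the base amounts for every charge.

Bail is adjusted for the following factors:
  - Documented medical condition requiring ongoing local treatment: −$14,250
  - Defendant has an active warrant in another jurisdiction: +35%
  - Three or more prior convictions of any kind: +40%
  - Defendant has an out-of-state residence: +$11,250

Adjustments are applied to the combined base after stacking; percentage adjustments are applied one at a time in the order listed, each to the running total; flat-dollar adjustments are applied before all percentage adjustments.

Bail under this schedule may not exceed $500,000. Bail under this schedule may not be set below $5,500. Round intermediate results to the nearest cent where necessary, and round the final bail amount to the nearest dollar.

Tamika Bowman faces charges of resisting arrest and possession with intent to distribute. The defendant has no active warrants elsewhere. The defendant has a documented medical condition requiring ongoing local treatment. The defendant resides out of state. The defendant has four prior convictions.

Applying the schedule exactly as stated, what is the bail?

Base amounts from the schedule: resisting arrest $5,150; possession with intent to distribute $38,000.
Stacking rule: sum of all bases. $5,150 + $38,000 = $43,150.
Documented medical condition requiring ongoing local treatment (−$14,250 flat): $43,150 − $14,250 = $28,900.
Defendant has an out-of-state residence (+$11,250 flat): $28,900 + $11,250 = $40,150.
Three or more prior convictions of any kind (+40%): $40,150 × 1.4 = $56,210.
$56,210 is within the $500,000 maximum.
$56,210 is at or above the $5,500 minimum.

$56,210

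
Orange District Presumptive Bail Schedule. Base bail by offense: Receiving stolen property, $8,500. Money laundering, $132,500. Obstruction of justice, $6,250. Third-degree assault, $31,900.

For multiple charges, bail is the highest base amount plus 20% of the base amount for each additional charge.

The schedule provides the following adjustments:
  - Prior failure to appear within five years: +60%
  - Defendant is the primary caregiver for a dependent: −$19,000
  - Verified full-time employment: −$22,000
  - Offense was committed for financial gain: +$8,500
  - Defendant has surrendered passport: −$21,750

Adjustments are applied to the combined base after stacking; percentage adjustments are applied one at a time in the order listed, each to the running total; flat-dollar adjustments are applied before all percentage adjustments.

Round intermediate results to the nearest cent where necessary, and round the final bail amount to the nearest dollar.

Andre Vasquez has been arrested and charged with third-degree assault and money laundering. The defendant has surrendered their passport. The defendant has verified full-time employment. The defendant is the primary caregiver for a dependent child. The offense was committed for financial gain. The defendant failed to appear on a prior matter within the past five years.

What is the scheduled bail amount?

Base amounts from the schedule: third-degree assault $31,900; money laundering $132,500.
Stacking rule: highest base plus 20% of each additional charge. Highest is money laundering at $132,500. Additional: $31,900 × 20% = $6,380. Combined base = $132,500 + $6,380 = $138,880.
Defendant is the primary caregiver for a dependent (−$19,000 flat): $138,880 − $19,000 = $119,880.
Verified full-time employment (−$22,000 flat): $119,880 − $22,000 = $97,880.
Offense was committed for financial gain (+$8,500 flat): $97,880 + $8,500 = $106,380.
Defendant has surrendered passport (−$21,750 flat): $106,380 − $21,750 = $84,630.
Prior failure to appear within five years (+60%): $84,630 × 1.6 = $135,408.

$135,408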